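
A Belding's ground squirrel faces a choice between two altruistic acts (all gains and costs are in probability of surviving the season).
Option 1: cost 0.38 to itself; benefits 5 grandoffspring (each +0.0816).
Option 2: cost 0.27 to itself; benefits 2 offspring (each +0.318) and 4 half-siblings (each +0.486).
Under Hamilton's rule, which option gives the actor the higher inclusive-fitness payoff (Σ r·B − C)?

Option 2

Option 1: r to a grandoffspring = 0.25.
Option 1: Σ r·B − C = (5·0.25·0.0816) − 0.38 = -0.278.
Option 2: r to an offspring = 0.5.
Option 2: r to a half-sibling = 0.25.
Option 2: Σ r·B − C = (2·0.5·0.318 + 4·0.25·0.486) − 0.27 = 0.534.
Option 2 has the higher net inclusive-fitness payoff.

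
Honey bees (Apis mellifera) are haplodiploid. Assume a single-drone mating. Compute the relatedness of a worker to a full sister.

Haplodiploid full sisters inherit their father's entire haploid genome identically (contributing 1/2) and on average half of their mother's contribution (1/2 · 1/2 = 1/4); r = 1/2 + 1/4 = 3/4.

0.75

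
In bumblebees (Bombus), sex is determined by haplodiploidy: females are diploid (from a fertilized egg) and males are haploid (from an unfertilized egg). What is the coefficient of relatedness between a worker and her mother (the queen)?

0.5

One meiotic link between diploid queen and diploid daughter: r = 1/2.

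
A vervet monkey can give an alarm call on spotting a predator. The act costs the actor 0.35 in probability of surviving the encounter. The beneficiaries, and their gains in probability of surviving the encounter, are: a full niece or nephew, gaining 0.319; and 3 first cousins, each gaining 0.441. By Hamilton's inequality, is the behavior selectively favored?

Hamilton's rule: the trait is favored when the sum of r·B over every recipient exceeds the actor's cost C.
r to a full niece or nephew = 0.25 (full aunt/uncle↔niece/nephew: two paths of length 3 through the shared grandparent pair: r = 2·(1/2)^3 = 1/4).
r to a first cousin = 1/8 (first cousins share one grandparent pair — two paths of length 4: r = 2·(1/2)^4 = 1/8).
Summing one r·B term per recipient: 1·0.25·0.319 + 3·0.125·0.441 = 0.245125.
0.245125 < 0.35: the indirect benefit is less than the cost.

No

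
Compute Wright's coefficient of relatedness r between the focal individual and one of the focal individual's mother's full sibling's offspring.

Each parent–offspring link contributes a factor of 1/2, and independent paths through distinct common ancestors add.
First cousins share one grandparent pair — two paths of length 4: r = 2·(1/2)^4 = 1/8.

0.125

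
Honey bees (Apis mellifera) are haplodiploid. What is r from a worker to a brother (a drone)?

0.25

Her haploid brother carries none of their father's genes and a random half of their mother's genome; that half matches the maternal half of her own genome with probability 1/2: r = 1/2 · 1/2 = 1/4.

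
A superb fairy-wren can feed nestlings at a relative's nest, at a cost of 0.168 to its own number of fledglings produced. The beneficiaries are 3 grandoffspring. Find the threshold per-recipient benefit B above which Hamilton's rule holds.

0.224

r to a grandoffspring = 1/4 (two parent–offspring links: r = (1/2)^2 = 1/4).
Hamilton's rule with n recipients of equal r: n·r·B > C, so B > C/(n·r) = 0.168/(3·0.25) = 0.224.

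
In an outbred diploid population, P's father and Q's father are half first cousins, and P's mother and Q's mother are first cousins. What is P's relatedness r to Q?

0.046875

Independent pedigree routes through distinct common ancestors add.
P and Q are related in two ways: half second cousins through their fathers (r = 1/64) and second cousins through their mothers (r = 1/32).
r = 1/64 + 1/32 = 3/64 = 0.046875.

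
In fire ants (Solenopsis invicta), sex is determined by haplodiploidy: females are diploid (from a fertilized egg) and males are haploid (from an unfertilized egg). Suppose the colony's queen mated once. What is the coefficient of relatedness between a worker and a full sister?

Haplodiploid full sisters inherit their father's entire haploid genome identically (contributing 1/2) and on average half of their mother's contribution (1/2 · 1/2 = 1/4); r = 1/2 + 1/4 = 3/4.

0.75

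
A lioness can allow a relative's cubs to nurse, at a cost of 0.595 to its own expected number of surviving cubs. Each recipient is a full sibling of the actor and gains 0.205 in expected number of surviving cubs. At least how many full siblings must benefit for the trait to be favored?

6

r to a full sibling = 0.5 (full sibs share both parents — two paths of length 2: r = 2·(1/2)^2 = 1/2).
Hamilton's rule: n·r·B > C  ⇒  n > C/(r·B) = 0.595/(0.5·0.205) = 5.805.
The smallest integer exceeding 5.805 is 6.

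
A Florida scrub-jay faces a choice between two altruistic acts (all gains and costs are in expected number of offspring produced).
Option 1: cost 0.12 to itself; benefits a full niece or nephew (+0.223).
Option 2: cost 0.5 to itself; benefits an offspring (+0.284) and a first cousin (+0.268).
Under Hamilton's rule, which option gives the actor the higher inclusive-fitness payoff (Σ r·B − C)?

Option 1

Option 1: r to a full niece or nephew = 0.25.
Option 1: Σ r·B − C = (1·0.25·0.223) − 0.12 = -0.06425.
Option 2: r to an offspring = 0.5.
Option 2: r to a first cousin = 0.125.
Option 2: Σ r·B − C = (1·0.5·0.284 + 1·0.125·0.268) − 0.5 = -0.3245.
Option 1 has the higher net inclusive-fitness payoff.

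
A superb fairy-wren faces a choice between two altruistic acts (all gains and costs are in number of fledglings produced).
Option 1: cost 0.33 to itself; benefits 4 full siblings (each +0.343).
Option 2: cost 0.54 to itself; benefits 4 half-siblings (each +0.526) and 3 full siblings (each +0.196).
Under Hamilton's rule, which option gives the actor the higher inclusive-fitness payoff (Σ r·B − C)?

Option 1

Option 1: r to a full sibling = 0.5.
Option 1: Σ r·B − C = (4·0.5·0.343) − 0.33 = 0.356.
Option 2: r to a half-sibling = 0.25.
Option 2: r to a full sibling = 0.5.
Option 2: Σ r·B − C = (4·0.25·0.526 + 3·0.5·0.196) − 0.54 = 0.28.
Option 1 has the higher net inclusive-fitness payoff.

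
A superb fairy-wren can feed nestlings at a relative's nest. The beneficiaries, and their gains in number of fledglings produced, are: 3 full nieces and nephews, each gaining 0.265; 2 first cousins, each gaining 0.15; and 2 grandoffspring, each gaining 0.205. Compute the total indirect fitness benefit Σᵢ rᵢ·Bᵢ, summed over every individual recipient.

r to a full niece or nephew = 0.25 (full aunt/uncle↔niece/nephew: two paths of length 3 through the shared grandparent pair: r = 2·(1/2)^3 = 1/4).
r to a first cousin = 0.125 (first cousins share one grandparent pair — two paths of length 4: r = 2·(1/2)^4 = 1/8).
r to a grandoffspring = 1/4 (two parent–offspring links: r = (1/2)^2 = 1/4).
Summing one r·B term per recipient: 3·0.25·0.265 + 2·0.125·0.15 + 2·0.25·0.205 = 0.33875.

0.33875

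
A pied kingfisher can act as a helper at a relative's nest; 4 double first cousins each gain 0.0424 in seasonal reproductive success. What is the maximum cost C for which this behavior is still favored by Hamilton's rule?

0.0424

r to a double first cousin = 1/4 (double first cousins share both grandparent pairs — four paths of length 4: r = 4·(1/2)^4 = 1/4).
Hamilton's rule: n·r·B > C, so the trait is favored while C < n·r·B = 4·0.25·0.0424 = 0.0424.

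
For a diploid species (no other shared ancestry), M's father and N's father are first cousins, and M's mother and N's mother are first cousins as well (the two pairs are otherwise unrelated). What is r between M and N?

0.0625

Independent pedigree routes through distinct common ancestors add.
M and N are related in two ways: second cousins through their fathers (r = 1/32) and second cousins through their mothers (r = 1/32).
r = 1/32 + 1/32 = 1/16 = 0.0625.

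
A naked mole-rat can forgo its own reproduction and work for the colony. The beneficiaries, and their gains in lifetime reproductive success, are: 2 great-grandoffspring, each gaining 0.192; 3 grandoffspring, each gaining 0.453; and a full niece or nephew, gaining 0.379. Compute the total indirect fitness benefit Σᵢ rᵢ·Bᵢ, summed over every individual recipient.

r to a great-grandoffspring = 0.125 (three parent–offspring links: r = (1/2)^3 = 1/8).
r to a grandoffspring = 0.25 (two parent–offspring links: r = (1/2)^2 = 1/4).
r to a full niece or nephew = 1/4 (full aunt/uncle↔niece/nephew: two paths of length 3 through the shared grandparent pair: r = 2·(1/2)^3 = 1/4).
Summing one r·B term per recipient: 2·0.125·0.192 + 3·0.25·0.453 + 1·0.25·0.379 = 0.4825.

0.4825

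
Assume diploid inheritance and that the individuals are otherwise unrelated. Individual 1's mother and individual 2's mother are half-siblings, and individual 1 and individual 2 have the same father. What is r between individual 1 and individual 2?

0.3125

Wright's path rule: contributions from independent ancestry routes add.
Individual 1 and individual 2 are related in two ways: half first cousins through their mothers (r = 1/16) and half-sibs through their shared father (r = 1/4).
r = 1/16 + 1/4 = 0.3125.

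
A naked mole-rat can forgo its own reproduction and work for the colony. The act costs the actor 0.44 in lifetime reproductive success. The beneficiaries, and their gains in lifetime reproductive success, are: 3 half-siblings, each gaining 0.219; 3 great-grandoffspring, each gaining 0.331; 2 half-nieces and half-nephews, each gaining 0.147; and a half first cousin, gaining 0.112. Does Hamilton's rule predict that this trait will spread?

Hamilton's rule: the trait is favored when the sum of r·B over every recipient exceeds the actor's cost C.
r to a half-sibling = 0.25 (half-sibs share one parent — one path of length 2: r = (1/2)^2 = 1/4).
r to a great-grandoffspring = 1/8 (three parent–offspring links: r = (1/2)^3 = 1/8).
r to a half-niece or half-nephew = 1/8 (half-aunt/uncle↔niece/nephew: one path of length 3: r = (1/2)^3 = 1/8).
r to a half first cousin = 1/16 (half first cousins share one grandparent — one path of length 4: r = (1/2)^4 = 1/16).
Summing one r·B term per recipient: 3·0.25·0.219 + 3·0.125·0.331 + 2·0.125·0.147 + 1·0.0625·0.112 = 0.332125.
0.332125 < 0.44: the indirect benefit is less than the cost.

No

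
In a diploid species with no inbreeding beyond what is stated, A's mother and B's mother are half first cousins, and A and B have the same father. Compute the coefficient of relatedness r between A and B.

0.265625

Relatedness sums over independent paths through distinct common ancestors.
A and B are related in two ways: half second cousins through their mothers (r = 1/64) and half-sibs through their shared father (r = 1/4).
r = 1/64 + 1/4 = 17/64 = 0.265625.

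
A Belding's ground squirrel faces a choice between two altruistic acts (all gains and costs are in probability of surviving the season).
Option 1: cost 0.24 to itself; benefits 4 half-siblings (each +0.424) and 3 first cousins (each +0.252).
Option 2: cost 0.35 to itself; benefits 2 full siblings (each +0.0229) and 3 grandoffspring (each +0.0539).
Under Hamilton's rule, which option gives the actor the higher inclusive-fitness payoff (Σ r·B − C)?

Option 1: r to a half-sibling = 0.25.
Option 1: r to a first cousin = 0.125.
Option 1: Σ r·B − C = (4·0.25·0.424 + 3·0.125·0.252) − 0.24 = 0.2785.
Option 2: r to a full sibling = 0.5.
Option 2: r to a grandoffspring = 0.25.
Option 2: Σ r·B − C = (2·0.5·0.0229 + 3·0.25·0.0539) − 0.35 = -0.286675.
Option 1 has the higher net inclusive-fitness payoff.

Option 1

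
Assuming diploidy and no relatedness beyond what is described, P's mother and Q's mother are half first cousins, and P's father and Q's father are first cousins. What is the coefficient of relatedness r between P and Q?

Independent pedigree routes through distinct common ancestors add.
P and Q are related in two ways: half second cousins through their mothers (r = 1/64) and second cousins through their fathers (r = 1/32).
r = 1/64 + 1/32 = 3/64 = 0.046875.

0.046875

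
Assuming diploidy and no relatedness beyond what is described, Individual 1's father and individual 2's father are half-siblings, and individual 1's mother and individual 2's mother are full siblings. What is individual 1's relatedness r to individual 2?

0.1875

Independent pedigree routes through distinct common ancestors add.
Individual 1 and individual 2 are related in two ways: half first cousins through their fathers (r = 1/16) and first cousins through their mothers (r = 1/8).
r = 1/16 + 1/8 = 0.1875.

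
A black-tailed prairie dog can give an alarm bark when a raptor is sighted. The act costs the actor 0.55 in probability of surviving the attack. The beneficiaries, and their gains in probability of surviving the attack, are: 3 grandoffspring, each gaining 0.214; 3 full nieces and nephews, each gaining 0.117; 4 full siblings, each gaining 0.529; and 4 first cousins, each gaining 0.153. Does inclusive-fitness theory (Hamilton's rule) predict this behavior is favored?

Yes

Hamilton's rule: the trait is favored when the sum of r·B over every recipient exceeds the actor's cost C.
r to a grandoffspring = 0.25 (two parent–offspring links: r = (1/2)^2 = 1/4).
r to a full niece or nephew = 1/4 (full aunt/uncle↔niece/nephew: two paths of length 3 through the shared grandparent pair: r = 2·(1/2)^3 = 1/4).
r to a full sibling = 0.5 (full sibs share both parents — two paths of length 2: r = 2·(1/2)^2 = 1/2).
r to a first cousin = 0.125 (first cousins share one grandparent pair — two paths of length 4: r = 2·(1/2)^4 = 1/8).
Summing one r·B term per recipient: 3·0.25·0.214 + 3·0.25·0.117 + 4·0.5·0.529 + 4·0.125·0.153 = 1.38275.
1.38275 > 0.55: the indirect benefit exceeds the cost.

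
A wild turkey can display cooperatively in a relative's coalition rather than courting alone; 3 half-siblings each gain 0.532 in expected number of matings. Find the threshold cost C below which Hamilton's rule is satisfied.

r to a half-sibling = 1/4 (half-sibs share one parent — one path of length 2: r = (1/2)^2 = 1/4).
Hamilton's rule: n·r·B > C, so the trait is favored while C < n·r·B = 3·0.25·0.532 = 0.399.

0.399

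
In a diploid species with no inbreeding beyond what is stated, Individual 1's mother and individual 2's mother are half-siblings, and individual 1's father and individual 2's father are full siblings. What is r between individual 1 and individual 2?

0.1875

With two independent routes of shared ancestry, r is the sum of the two contributions.
Individual 1 and individual 2 are related in two ways: half first cousins through their mothers (r = 1/16) and first cousins through their fathers (r = 1/8).
r = 1/16 + 1/8 = 3/16 = 0.1875.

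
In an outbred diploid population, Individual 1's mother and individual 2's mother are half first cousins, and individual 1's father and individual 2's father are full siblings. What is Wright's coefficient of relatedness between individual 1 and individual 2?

Relatedness sums over independent paths through distinct common ancestors.
Individual 1 and individual 2 are related in two ways: half second cousins through their mothers (r = 1/64) and first cousins through their fathers (r = 1/8).
r = 1/64 + 1/8 = 9/64 = 0.140625.

0.140625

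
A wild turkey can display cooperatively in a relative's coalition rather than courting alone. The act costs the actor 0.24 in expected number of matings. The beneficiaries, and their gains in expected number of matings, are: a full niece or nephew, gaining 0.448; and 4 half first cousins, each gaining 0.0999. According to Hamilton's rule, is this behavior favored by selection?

No

Hamilton's rule: the trait is favored when the sum of r·B over every recipient exceeds the actor's cost C.
r to a full niece or nephew = 1/4 (full aunt/uncle↔niece/nephew: two paths of length 3 through the shared grandparent pair: r = 2·(1/2)^3 = 1/4).
r to a half first cousin = 1/16 (half first cousins share one grandparent — one path of length 4: r = (1/2)^4 = 1/16).
Summing one r·B term per recipient: 1·0.25·0.448 + 4·0.0625·0.0999 = 0.136975.
0.136975 < 0.24: the indirect benefit is less than the cost.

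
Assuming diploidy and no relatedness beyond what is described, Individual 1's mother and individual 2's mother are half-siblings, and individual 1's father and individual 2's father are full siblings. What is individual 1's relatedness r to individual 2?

0.1875

Independent pedigree routes through distinct common ancestors add.
Individual 1 and individual 2 are related in two ways: half first cousins through their mothers (r = 1/16) and first cousins through their fathers (r = 1/8).
r = 1/16 + 1/8 = 0.1875.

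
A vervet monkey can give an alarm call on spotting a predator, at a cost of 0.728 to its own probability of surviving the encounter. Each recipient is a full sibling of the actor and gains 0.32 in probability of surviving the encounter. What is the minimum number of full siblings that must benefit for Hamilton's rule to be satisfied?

r to a full sibling = 1/2 (full sibs share both parents — two paths of length 2: r = 2·(1/2)^2 = 1/2).
Hamilton's rule: n·r·B > C  ⇒  n > C/(r·B) = 0.728/(0.5·0.32) = 4.55.
The smallest integer exceeding 4.55 is 5.

5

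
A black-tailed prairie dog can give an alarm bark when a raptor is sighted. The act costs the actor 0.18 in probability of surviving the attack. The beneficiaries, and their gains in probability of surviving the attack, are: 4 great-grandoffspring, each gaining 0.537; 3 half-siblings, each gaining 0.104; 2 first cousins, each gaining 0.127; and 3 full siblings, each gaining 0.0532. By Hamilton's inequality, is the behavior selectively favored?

Hamilton's rule: the trait is favored when the sum of r·B over every recipient exceeds the actor's cost C.
r to a great-grandoffspring = 0.125 (three parent–offspring links: r = (1/2)^3 = 1/8).
r to a half-sibling = 1/4 (half-sibs share one parent — one path of length 2: r = (1/2)^2 = 1/4).
r to a first cousin = 1/8 (first cousins share one grandparent pair — two paths of length 4: r = 2·(1/2)^4 = 1/8).
r to a full sibling = 0.5 (full sibs share both parents — two paths of length 2: r = 2·(1/2)^2 = 1/2).
Summing one r·B term per recipient: 4·0.125·0.537 + 3·0.25·0.104 + 2·0.125·0.127 + 3·0.5·0.0532 = 0.45805.
0.45805 > 0.18: the indirect benefit exceeds the cost.

Yes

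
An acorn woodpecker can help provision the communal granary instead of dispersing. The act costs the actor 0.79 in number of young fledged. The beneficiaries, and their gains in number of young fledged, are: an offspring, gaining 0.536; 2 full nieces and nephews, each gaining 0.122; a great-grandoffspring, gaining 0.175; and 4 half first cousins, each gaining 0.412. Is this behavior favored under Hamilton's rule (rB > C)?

Hamilton's rule: the trait is favored when the sum of r·B over every recipient exceeds the actor's cost C.
r to an offspring = 1/2 (one parent–offspring link: r = (1/2)^1 = 1/2).
r to a full niece or nephew = 1/4 (full aunt/uncle↔niece/nephew: two paths of length 3 through the shared grandparent pair: r = 2·(1/2)^3 = 1/4).
r to a great-grandoffspring = 0.125 (three parent–offspring links: r = (1/2)^3 = 1/8).
r to a half first cousin = 0.0625 (half first cousins share one grandparent — one path of length 4: r = (1/2)^4 = 1/16).
Summing one r·B term per recipient: 1·0.5·0.536 + 2·0.25·0.122 + 1·0.125·0.175 + 4·0.0625·0.412 = 0.453875.
0.453875 < 0.79: the indirect benefit is less than the cost.

No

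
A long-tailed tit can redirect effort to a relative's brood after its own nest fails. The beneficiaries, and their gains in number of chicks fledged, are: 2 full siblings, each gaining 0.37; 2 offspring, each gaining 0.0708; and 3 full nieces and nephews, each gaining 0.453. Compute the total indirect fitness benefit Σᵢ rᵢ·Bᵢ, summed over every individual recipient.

r to a full sibling = 1/2 (full sibs share both parents — two paths of length 2: r = 2·(1/2)^2 = 1/2).
r to an offspring = 1/2 (one parent–offspring link: r = (1/2)^1 = 1/2).
r to a full niece or nephew = 1/4 (full aunt/uncle↔niece/nephew: two paths of length 3 through the shared grandparent pair: r = 2·(1/2)^3 = 1/4).
Summing one r·B term per recipient: 2·0.5·0.37 + 2·0.5·0.0708 + 3·0.25·0.453 = 0.78055.

0.78055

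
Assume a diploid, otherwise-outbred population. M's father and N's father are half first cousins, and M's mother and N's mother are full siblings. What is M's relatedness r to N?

0.140625

Independent pedigree routes through distinct common ancestors add.
M and N are related in two ways: half second cousins through their fathers (r = 1/64) and first cousins through their mothers (r = 1/8).
r = 1/64 + 1/8 = 0.140625.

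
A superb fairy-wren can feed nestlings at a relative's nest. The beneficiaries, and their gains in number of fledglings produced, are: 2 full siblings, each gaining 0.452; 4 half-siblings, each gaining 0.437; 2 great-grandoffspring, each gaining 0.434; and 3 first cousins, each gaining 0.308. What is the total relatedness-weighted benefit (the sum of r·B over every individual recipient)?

1.113

r to a full sibling = 0.5 (full sibs share both parents — two paths of length 2: r = 2·(1/2)^2 = 1/2).
r to a half-sibling = 1/4 (half-sibs share one parent — one path of length 2: r = (1/2)^2 = 1/4).
r to a great-grandoffspring = 1/8 (three parent–offspring links: r = (1/2)^3 = 1/8).
r to a first cousin = 1/8 (first cousins share one grandparent pair — two paths of length 4: r = 2·(1/2)^4 = 1/8).
Summing one r·B term per recipient: 2·0.5·0.452 + 4·0.25·0.437 + 2·0.125·0.434 + 3·0.125·0.308 = 1.113.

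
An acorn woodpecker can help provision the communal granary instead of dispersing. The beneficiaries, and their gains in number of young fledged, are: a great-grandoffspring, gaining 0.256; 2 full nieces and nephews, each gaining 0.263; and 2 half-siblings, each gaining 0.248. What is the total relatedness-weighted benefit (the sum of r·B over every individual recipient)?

r to a great-grandoffspring = 1/8 (three parent–offspring links: r = (1/2)^3 = 1/8).
r to a full niece or nephew = 0.25 (full aunt/uncle↔niece/nephew: two paths of length 3 through the shared grandparent pair: r = 2·(1/2)^3 = 1/4).
r to a half-sibling = 1/4 (half-sibs share one parent — one path of length 2: r = (1/2)^2 = 1/4).
Summing one r·B term per recipient: 1·0.125·0.256 + 2·0.25·0.263 + 2·0.25·0.248 = 0.2875.

0.2875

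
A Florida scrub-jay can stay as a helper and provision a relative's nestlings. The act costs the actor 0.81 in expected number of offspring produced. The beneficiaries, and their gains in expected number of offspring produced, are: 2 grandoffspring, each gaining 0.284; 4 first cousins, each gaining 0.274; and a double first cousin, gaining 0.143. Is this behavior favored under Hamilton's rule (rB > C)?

No

Hamilton's rule: the trait is favored when the sum of r·B over every recipient exceeds the actor's cost C.
r to a grandoffspring = 1/4 (two parent–offspring links: r = (1/2)^2 = 1/4).
r to a first cousin = 0.125 (first cousins share one grandparent pair — two paths of length 4: r = 2·(1/2)^4 = 1/8).
r to a double first cousin = 0.25 (double first cousins share both grandparent pairs — four paths of length 4: r = 4·(1/2)^4 = 1/4).
Summing one r·B term per recipient: 2·0.25·0.284 + 4·0.125·0.274 + 1·0.25·0.143 = 0.31475.
0.31475 < 0.81: the indirect benefit is less than the cost.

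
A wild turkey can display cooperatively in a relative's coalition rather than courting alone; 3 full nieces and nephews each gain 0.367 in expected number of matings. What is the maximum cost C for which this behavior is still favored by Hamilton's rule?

r to a full niece or nephew = 0.25 (full aunt/uncle↔niece/nephew: two paths of length 3 through the shared grandparent pair: r = 2·(1/2)^3 = 1/4).
Hamilton's rule: n·r·B > C, so the trait is favored while C < n·r·B = 3·0.25·0.367 = 0.27525.

0.27525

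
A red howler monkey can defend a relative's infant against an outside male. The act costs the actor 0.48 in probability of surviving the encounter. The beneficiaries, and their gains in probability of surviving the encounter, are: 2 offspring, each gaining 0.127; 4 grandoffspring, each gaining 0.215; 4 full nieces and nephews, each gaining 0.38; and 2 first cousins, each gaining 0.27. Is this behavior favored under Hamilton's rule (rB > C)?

Hamilton's rule: the trait is favored when the sum of r·B over every recipient exceeds the actor's cost C.
r to an offspring = 1/2 (one parent–offspring link: r = (1/2)^1 = 1/2).
r to a grandoffspring = 1/4 (two parent–offspring links: r = (1/2)^2 = 1/4).
r to a full niece or nephew = 1/4 (full aunt/uncle↔niece/nephew: two paths of length 3 through the shared grandparent pair: r = 2·(1/2)^3 = 1/4).
r to a first cousin = 0.125 (first cousins share one grandparent pair — two paths of length 4: r = 2·(1/2)^4 = 1/8).
Summing one r·B term per recipient: 2·0.5·0.127 + 4·0.25·0.215 + 4·0.25·0.38 + 2·0.125·0.27 = 0.7895.
0.7895 > 0.48: the indirect benefit exceeds the cost.

Yes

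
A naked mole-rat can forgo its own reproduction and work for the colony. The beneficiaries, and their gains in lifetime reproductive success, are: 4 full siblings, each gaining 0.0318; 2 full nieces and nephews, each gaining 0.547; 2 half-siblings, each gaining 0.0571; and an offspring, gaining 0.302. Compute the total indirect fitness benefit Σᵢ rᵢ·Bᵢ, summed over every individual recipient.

r to a full sibling = 0.5 (full sibs share both parents — two paths of length 2: r = 2·(1/2)^2 = 1/2).
r to a full niece or nephew = 1/4 (full aunt/uncle↔niece/nephew: two paths of length 3 through the shared grandparent pair: r = 2·(1/2)^3 = 1/4).
r to a half-sibling = 1/4 (half-sibs share one parent — one path of length 2: r = (1/2)^2 = 1/4).
r to an offspring = 1/2 (one parent–offspring link: r = (1/2)^1 = 1/2).
Summing one r·B term per recipient: 4·0.5·0.0318 + 2·0.25·0.547 + 2·0.25·0.0571 + 1·0.5·0.302 = 0.51665.

0.51665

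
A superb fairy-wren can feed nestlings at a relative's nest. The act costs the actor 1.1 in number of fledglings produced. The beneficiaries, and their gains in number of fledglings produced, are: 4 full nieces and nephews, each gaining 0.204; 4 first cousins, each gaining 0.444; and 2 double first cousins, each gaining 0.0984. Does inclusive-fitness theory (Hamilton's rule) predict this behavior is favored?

No

Hamilton's rule: the trait is favored when the sum of r·B over every recipient exceeds the actor's cost C.
r to a full niece or nephew = 0.25 (full aunt/uncle↔niece/nephew: two paths of length 3 through the shared grandparent pair: r = 2·(1/2)^3 = 1/4).
r to a first cousin = 0.125 (first cousins share one grandparent pair — two paths of length 4: r = 2·(1/2)^4 = 1/8).
r to a double first cousin = 0.25 (double first cousins share both grandparent pairs — four paths of length 4: r = 4·(1/2)^4 = 1/4).
Summing one r·B term per recipient: 4·0.25·0.204 + 4·0.125·0.444 + 2·0.25·0.0984 = 0.4752.
0.4752 < 1.1: the indirect benefit is less than the cost.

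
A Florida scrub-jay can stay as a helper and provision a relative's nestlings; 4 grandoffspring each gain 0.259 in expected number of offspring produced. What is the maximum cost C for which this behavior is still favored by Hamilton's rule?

0.259

r to a grandoffspring = 1/4 (two parent–offspring links: r = (1/2)^2 = 1/4).
Hamilton's rule: n·r·B > C, so the trait is favored while C < n·r·B = 4·0.25·0.259 = 0.259.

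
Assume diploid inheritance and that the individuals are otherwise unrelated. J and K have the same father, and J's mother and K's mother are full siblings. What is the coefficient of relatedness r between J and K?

With two independent routes of shared ancestry, r is the sum of the two contributions.
J and K are related in two ways: half-sibs through their shared father (r = 1/4) and first cousins through their mothers (r = 1/8).
r = 1/4 + 1/8 = 0.375.

0.375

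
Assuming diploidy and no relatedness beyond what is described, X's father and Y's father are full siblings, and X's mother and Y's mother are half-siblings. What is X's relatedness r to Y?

With two independent routes of shared ancestry, r is the sum of the two contributions.
X and Y are related in two ways: first cousins through their fathers (r = 1/8) and half first cousins through their mothers (r = 1/16).
r = 1/8 + 1/16 = 0.1875.

0.1875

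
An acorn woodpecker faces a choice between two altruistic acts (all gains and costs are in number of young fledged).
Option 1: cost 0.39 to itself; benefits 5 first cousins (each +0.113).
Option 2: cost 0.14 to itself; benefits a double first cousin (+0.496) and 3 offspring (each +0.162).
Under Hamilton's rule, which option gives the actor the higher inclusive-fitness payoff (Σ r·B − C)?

Option 1: r to a first cousin = 0.125.
Option 1: Σ r·B − C = (5·0.125·0.113) − 0.39 = -0.319375.
Option 2: r to a double first cousin = 0.25.
Option 2: r to an offspring = 0.5.
Option 2: Σ r·B − C = (1·0.25·0.496 + 3·0.5·0.162) − 0.14 = 0.227.
Option 2 has the higher net inclusive-fitness payoff.

Option 2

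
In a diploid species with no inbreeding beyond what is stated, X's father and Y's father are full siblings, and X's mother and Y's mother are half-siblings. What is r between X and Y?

With two independent routes of shared ancestry, r is the sum of the two contributions.
X and Y are related in two ways: first cousins through their fathers (r = 1/8) and half first cousins through their mothers (r = 1/16).
r = 1/8 + 1/16 = 0.1875.

0.1875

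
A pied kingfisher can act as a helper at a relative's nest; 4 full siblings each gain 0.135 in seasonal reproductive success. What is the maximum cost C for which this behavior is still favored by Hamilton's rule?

r to a full sibling = 0.5 (full sibs share both parents — two paths of length 2: r = 2·(1/2)^2 = 1/2).
Hamilton's rule: n·r·B > C, so the trait is favored while C < n·r·B = 4·0.5·0.135 = 0.27.

0.27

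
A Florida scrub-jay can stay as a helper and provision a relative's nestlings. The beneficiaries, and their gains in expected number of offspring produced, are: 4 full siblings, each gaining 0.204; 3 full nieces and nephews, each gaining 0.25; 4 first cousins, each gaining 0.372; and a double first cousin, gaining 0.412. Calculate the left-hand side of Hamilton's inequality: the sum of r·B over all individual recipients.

0.8845

r to a full sibling = 1/2 (full sibs share both parents — two paths of length 2: r = 2·(1/2)^2 = 1/2).
r to a full niece or nephew = 1/4 (full aunt/uncle↔niece/nephew: two paths of length 3 through the shared grandparent pair: r = 2·(1/2)^3 = 1/4).
r to a first cousin = 1/8 (first cousins share one grandparent pair — two paths of length 4: r = 2·(1/2)^4 = 1/8).
r to a double first cousin = 0.25 (double first cousins share both grandparent pairs — four paths of length 4: r = 4·(1/2)^4 = 1/4).
Summing one r·B term per recipient: 4·0.5·0.204 + 3·0.25·0.25 + 4·0.125·0.372 + 1·0.25·0.412 = 0.8845.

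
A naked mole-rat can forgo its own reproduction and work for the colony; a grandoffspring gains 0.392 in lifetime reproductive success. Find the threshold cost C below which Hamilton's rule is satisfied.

0.098

r to a grandoffspring = 0.25 (two parent–offspring links: r = (1/2)^2 = 1/4).
Hamilton's rule: n·r·B > C, so the trait is favored while C < n·r·B = 1·0.25·0.392 = 0.098.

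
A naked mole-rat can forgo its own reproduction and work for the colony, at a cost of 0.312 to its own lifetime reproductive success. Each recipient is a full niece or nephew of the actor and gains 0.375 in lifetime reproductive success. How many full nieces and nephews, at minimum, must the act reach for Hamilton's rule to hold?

r to a full niece or nephew = 0.25 (full aunt/uncle↔niece/nephew: two paths of length 3 through the shared grandparent pair: r = 2·(1/2)^3 = 1/4).
Hamilton's rule: n·r·B > C  ⇒  n > C/(r·B) = 0.312/(0.25·0.375) = 3.328.
The smallest integer exceeding 3.328 is 4.

4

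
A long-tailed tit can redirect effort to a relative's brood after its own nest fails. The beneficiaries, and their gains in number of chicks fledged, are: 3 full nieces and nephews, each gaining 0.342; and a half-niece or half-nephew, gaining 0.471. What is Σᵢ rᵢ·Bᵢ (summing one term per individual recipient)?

0.315375

r to a full niece or nephew = 1/4 (full aunt/uncle↔niece/nephew: two paths of length 3 through the shared grandparent pair: r = 2·(1/2)^3 = 1/4).
r to a half-niece or half-nephew = 1/8 (half-aunt/uncle↔niece/nephew: one path of length 3: r = (1/2)^3 = 1/8).
Summing one r·B term per recipient: 3·0.25·0.342 + 1·0.125·0.471 = 0.315375.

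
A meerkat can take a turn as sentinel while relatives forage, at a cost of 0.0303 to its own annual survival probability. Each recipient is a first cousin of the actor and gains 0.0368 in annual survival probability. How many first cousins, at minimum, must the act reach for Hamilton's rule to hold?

r to a first cousin = 1/8 (first cousins share one grandparent pair — two paths of length 4: r = 2·(1/2)^4 = 1/8).
Hamilton's rule: n·r·B > C  ⇒  n > C/(r·B) = 0.0303/(0.125·0.0368) = 6.587.
The smallest integer exceeding 6.587 is 7.

7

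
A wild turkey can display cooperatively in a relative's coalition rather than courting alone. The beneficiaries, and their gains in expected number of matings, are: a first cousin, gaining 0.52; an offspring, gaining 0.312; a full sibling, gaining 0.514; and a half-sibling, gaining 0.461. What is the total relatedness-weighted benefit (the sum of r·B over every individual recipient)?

r to a first cousin = 0.125 (first cousins share one grandparent pair — two paths of length 4: r = 2·(1/2)^4 = 1/8).
r to an offspring = 1/2 (one parent–offspring link: r = (1/2)^1 = 1/2).
r to a full sibling = 1/2 (full sibs share both parents — two paths of length 2: r = 2·(1/2)^2 = 1/2).
r to a half-sibling = 1/4 (half-sibs share one parent — one path of length 2: r = (1/2)^2 = 1/4).
Summing one r·B term per recipient: 1·0.125·0.52 + 1·0.5·0.312 + 1·0.5·0.514 + 1·0.25·0.461 = 0.59325.

0.59325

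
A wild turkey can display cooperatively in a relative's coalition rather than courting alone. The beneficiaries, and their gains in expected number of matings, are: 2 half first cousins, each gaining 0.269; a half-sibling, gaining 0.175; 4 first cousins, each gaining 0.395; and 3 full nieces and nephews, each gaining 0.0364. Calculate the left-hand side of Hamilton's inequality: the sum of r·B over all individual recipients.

0.302175

r to a half first cousin = 1/16 (half first cousins share one grandparent — one path of length 4: r = (1/2)^4 = 1/16).
r to a half-sibling = 1/4 (half-sibs share one parent — one path of length 2: r = (1/2)^2 = 1/4).
r to a first cousin = 1/8 (first cousins share one grandparent pair — two paths of length 4: r = 2·(1/2)^4 = 1/8).
r to a full niece or nephew = 1/4 (full aunt/uncle↔niece/nephew: two paths of length 3 through the shared grandparent pair: r = 2·(1/2)^3 = 1/4).
Summing one r·B term per recipient: 2·0.0625·0.269 + 1·0.25·0.175 + 4·0.125·0.395 + 3·0.25·0.0364 = 0.302175.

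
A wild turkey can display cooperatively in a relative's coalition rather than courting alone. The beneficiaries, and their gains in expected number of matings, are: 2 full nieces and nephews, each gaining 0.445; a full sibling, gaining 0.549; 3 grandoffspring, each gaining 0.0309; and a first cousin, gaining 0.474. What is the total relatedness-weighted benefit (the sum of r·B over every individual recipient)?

0.579425

r to a full niece or nephew = 0.25 (full aunt/uncle↔niece/nephew: two paths of length 3 through the shared grandparent pair: r = 2·(1/2)^3 = 1/4).
r to a full sibling = 0.5 (full sibs share both parents — two paths of length 2: r = 2·(1/2)^2 = 1/2).
r to a grandoffspring = 0.25 (two parent–offspring links: r = (1/2)^2 = 1/4).
r to a first cousin = 1/8 (first cousins share one grandparent pair — two paths of length 4: r = 2·(1/2)^4 = 1/8).
Summing one r·B term per recipient: 2·0.25·0.445 + 1·0.5·0.549 + 3·0.25·0.0309 + 1·0.125·0.474 = 0.579425.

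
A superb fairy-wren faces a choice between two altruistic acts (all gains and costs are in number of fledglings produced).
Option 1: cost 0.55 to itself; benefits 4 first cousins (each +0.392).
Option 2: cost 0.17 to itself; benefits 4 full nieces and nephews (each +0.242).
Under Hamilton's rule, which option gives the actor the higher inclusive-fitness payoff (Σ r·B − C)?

Option 1: r to a first cousin = 0.125.
Option 1: Σ r·B − C = (4·0.125·0.392) − 0.55 = -0.354.
Option 2: r to a full niece or nephew = 0.25.
Option 2: Σ r·B − C = (4·0.25·0.242) − 0.17 = 0.072.
Option 2 has the higher net inclusive-fitness payoff.

Option 2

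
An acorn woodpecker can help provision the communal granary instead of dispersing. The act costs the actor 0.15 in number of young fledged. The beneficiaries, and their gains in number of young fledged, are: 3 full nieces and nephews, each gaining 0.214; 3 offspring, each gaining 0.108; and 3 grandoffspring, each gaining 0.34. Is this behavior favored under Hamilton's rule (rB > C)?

Yes

Hamilton's rule: the trait is favored when the sum of r·B over every recipient exceeds the actor's cost C.
r to a full niece or nephew = 0.25 (full aunt/uncle↔niece/nephew: two paths of length 3 through the shared grandparent pair: r = 2·(1/2)^3 = 1/4).
r to an offspring = 0.5 (one parent–offspring link: r = (1/2)^1 = 1/2).
r to a grandoffspring = 0.25 (two parent–offspring links: r = (1/2)^2 = 1/4).
Summing one r·B term per recipient: 3·0.25·0.214 + 3·0.5·0.108 + 3·0.25·0.34 = 0.5775.
0.5775 > 0.15: the indirect benefit exceeds the cost.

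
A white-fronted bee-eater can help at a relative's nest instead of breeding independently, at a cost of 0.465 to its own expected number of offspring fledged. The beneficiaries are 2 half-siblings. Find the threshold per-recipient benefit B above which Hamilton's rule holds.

0.93

r to a half-sibling = 1/4 (half-sibs share one parent — one path of length 2: r = (1/2)^2 = 1/4).
Hamilton's rule with n recipients of equal r: n·r·B > C, so B > C/(n·r) = 0.465/(2·0.25) = 0.93.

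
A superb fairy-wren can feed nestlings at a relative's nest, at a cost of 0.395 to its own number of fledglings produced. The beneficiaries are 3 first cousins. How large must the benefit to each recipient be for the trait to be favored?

r to a first cousin = 1/8 (first cousins share one grandparent pair — two paths of length 4: r = 2·(1/2)^4 = 1/8).
Hamilton's rule with n recipients of equal r: n·r·B > C, so B > C/(n·r) = 0.395/(3·0.125) = 1.0533.

1.0533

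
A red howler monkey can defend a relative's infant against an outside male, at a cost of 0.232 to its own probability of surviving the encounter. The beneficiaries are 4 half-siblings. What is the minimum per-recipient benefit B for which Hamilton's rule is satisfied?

0.232

r to a half-sibling = 1/4 (half-sibs share one parent — one path of length 2: r = (1/2)^2 = 1/4).
Hamilton's rule with n recipients of equal r: n·r·B > C, so B > C/(n·r) = 0.232/(4·0.25) = 0.232.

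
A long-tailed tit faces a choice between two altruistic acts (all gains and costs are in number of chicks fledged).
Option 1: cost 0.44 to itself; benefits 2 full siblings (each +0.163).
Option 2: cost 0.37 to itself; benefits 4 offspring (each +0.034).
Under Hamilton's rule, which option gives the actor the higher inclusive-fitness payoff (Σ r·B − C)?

Option 1

Option 1: r to a full sibling = 0.5.
Option 1: Σ r·B − C = (2·0.5·0.163) − 0.44 = -0.277.
Option 2: r to an offspring = 0.5.
Option 2: Σ r·B − C = (4·0.5·0.034) − 0.37 = -0.302.
Option 1 has the higher net inclusive-fitness payoff.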